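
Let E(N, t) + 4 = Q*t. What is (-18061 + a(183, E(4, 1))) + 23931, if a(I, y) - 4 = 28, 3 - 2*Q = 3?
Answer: 5902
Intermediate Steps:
Q = 0 (Q = 3/2 - ½*3 = 3/2 - 3/2 = 0)
E(N, t) = -4 (E(N, t) = -4 + 0*t = -4 + 0 = -4)
a(I, y) = 32 (a(I, y) = 4 + 28 = 32)
(-18061 + a(183, E(4, 1))) + 23931 = (-18061 + 32) + 23931 = -18029 + 23931 = 5902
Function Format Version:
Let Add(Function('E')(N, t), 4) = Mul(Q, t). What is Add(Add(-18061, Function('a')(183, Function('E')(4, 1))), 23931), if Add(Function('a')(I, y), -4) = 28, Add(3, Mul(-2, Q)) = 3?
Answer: 5902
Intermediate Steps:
Q = 0 (Q = Add(Rational(3, 2), Mul(Rational(-1, 2), 3)) = Add(Rational(3, 2), Rational(-3, 2)) = 0)
Function('E')(N, t) = -4 (Function('E')(N, t) = Add(-4, Mul(0, t)) = Add(-4, 0) = -4)
Function('a')(I, y) = 32 (Function('a')(I, y) = Add(4, 28) = 32)
Add(Add(-18061, Function('a')(183, Function('E')(4, 1))), 23931) = Add(Add(-18061, 32), 23931) = Add(-18029, 23931) = 5902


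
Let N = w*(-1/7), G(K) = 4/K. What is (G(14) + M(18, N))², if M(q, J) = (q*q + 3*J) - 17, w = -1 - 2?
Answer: 4665600/49 ≈ 95216.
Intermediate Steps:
w = -3
N = 3/7 (N = -(-3)/7 = -3*(-⅐) = 3/7 ≈ 0.42857)
M(q, J) = -17 + q² + 3*J (M(q, J) = (q² + 3*J) - 17 = -17 + q² + 3*J)
(G(14) + M(18, N))² = (4/14 + (-17 + 18² + 3*(3/7)))² = (4*(1/14) + (-17 + 324 + 9/7))² = (2/7 + 2158/7)² = (2160/7)² = 4665600/49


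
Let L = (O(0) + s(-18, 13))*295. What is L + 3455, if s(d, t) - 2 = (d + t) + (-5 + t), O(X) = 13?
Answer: 8765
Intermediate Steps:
s(d, t) = -3 + d + 2*t (s(d, t) = 2 + ((d + t) + (-5 + t)) = 2 + (-5 + d + 2*t) = -3 + d + 2*t)
L = 5310 (L = (13 + (-3 - 18 + 2*13))*295 = (13 + (-3 - 18 + 26))*295 = (13 + 5)*295 = 18*295 = 5310)
L + 3455 = 5310 + 3455 = 8765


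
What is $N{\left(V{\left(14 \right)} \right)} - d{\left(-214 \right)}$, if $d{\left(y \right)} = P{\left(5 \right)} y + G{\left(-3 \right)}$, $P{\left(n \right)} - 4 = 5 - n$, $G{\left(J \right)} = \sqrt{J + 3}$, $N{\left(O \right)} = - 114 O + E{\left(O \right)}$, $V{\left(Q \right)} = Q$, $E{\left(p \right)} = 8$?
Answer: $-732$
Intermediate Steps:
$N{\left(O \right)} = 8 - 114 O$ ($N{\left(O \right)} = - 114 O + 8 = 8 - 114 O$)
$G{\left(J \right)} = \sqrt{3 + J}$
$P{\left(n \right)} = 9 - n$ ($P{\left(n \right)} = 4 - \left(-5 + n\right) = 9 - n$)
$d{\left(y \right)} = 4 y$ ($d{\left(y \right)} = \left(9 - 5\right) y + \sqrt{3 - 3} = \left(9 - 5\right) y + \sqrt{0} = 4 y + 0 = 4 y$)
$N{\left(V{\left(14 \right)} \right)} - d{\left(-214 \right)} = \left(8 - 1596\right) - 4 \left(-214\right) = \left(8 - 1596\right) - -856 = -1588 + 856 = -732$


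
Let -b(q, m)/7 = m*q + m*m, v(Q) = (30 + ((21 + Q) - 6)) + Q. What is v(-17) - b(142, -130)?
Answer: -10909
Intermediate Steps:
v(Q) = 45 + 2*Q (v(Q) = (30 + (15 + Q)) + Q = (45 + Q) + Q = 45 + 2*Q)
b(q, m) = -7*m² - 7*m*q (b(q, m) = -7*(m*q + m*m) = -7*(m*q + m²) = -7*(m² + m*q) = -7*m² - 7*m*q)
v(-17) - b(142, -130) = (45 + 2*(-17)) - (-7)*(-130)*(-130 + 142) = (45 - 34) - (-7)*(-130)*12 = 11 - 1*10920 = 11 - 10920 = -10909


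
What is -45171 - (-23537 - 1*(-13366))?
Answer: -35000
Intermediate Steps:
-45171 - (-23537 - 1*(-13366)) = -45171 - (-23537 + 13366) = -45171 - 1*(-10171) = -45171 + 10171 = -35000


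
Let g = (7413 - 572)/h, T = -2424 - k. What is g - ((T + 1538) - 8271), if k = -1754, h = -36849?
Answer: 272786306/36849 ≈ 7402.8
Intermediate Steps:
T = -670 (T = -2424 - 1*(-1754) = -2424 + 1754 = -670)
g = -6841/36849 (g = (7413 - 572)/(-36849) = 6841*(-1/36849) = -6841/36849 ≈ -0.18565)
g - ((T + 1538) - 8271) = -6841/36849 - ((-670 + 1538) - 8271) = -6841/36849 - (868 - 8271) = -6841/36849 - 1*(-7403) = -6841/36849 + 7403 = 272786306/36849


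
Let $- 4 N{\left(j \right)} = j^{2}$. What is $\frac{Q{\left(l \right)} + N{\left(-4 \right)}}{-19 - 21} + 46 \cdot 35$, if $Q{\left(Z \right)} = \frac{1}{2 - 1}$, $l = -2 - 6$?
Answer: $\frac{64403}{40} \approx 1610.1$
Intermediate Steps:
$l = -8$ ($l = -2 - 6 = -8$)
$N{\left(j \right)} = - \frac{j^{2}}{4}$
$Q{\left(Z \right)} = 1$ ($Q{\left(Z \right)} = 1^{-1} = 1$)
$\frac{Q{\left(l \right)} + N{\left(-4 \right)}}{-19 - 21} + 46 \cdot 35 = \frac{1 - \frac{\left(-4\right)^{2}}{4}}{-19 - 21} + 46 \cdot 35 = \frac{1 - 4}{-40} + 1610 = \left(1 - 4\right) \left(- \frac{1}{40}\right) + 1610 = \left(-3\right) \left(- \frac{1}{40}\right) + 1610 = \frac{3}{40} + 1610 = \frac{64403}{40}$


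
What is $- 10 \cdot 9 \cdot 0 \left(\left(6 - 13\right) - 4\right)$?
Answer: $0$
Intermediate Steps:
$- 10 \cdot 9 \cdot 0 \left(\left(6 - 13\right) - 4\right) = \left(-10\right) 0 \left(-7 - 4\right) = 0 \left(-11\right) = 0$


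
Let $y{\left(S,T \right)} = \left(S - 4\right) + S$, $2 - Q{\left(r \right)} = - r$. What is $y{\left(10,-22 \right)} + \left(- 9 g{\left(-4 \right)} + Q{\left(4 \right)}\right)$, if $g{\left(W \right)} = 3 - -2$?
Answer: $-23$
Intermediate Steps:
$Q{\left(r \right)} = 2 + r$ ($Q{\left(r \right)} = 2 - - r = 2 + r$)
$g{\left(W \right)} = 5$ ($g{\left(W \right)} = 3 + 2 = 5$)
$y{\left(S,T \right)} = -4 + 2 S$ ($y{\left(S,T \right)} = \left(S - 4\right) + S = \left(-4 + S\right) + S = -4 + 2 S$)
$y{\left(10,-22 \right)} + \left(- 9 g{\left(-4 \right)} + Q{\left(4 \right)}\right) = \left(-4 + 2 \cdot 10\right) + \left(\left(-9\right) 5 + \left(2 + 4\right)\right) = \left(-4 + 20\right) + \left(-45 + 6\right) = 16 - 39 = -23$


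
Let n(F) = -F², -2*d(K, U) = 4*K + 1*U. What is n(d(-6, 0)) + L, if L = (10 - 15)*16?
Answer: -224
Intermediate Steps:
d(K, U) = -2*K - U/2 (d(K, U) = -(4*K + 1*U)/2 = -(4*K + U)/2 = -(U + 4*K)/2 = -2*K - U/2)
L = -80 (L = -5*16 = -80)
n(d(-6, 0)) + L = -(-2*(-6) - ½*0)² - 80 = -(12 + 0)² - 80 = -1*12² - 80 = -1*144 - 80 = -144 - 80 = -224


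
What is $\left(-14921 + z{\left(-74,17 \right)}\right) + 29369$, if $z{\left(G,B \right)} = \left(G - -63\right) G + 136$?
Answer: $15398$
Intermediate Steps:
$z{\left(G,B \right)} = 136 + G \left(63 + G\right)$ ($z{\left(G,B \right)} = \left(G + 63\right) G + 136 = \left(63 + G\right) G + 136 = G \left(63 + G\right) + 136 = 136 + G \left(63 + G\right)$)
$\left(-14921 + z{\left(-74,17 \right)}\right) + 29369 = \left(-14921 + \left(136 + \left(-74\right)^{2} + 63 \left(-74\right)\right)\right) + 29369 = \left(-14921 + \left(136 + 5476 - 4662\right)\right) + 29369 = \left(-14921 + 950\right) + 29369 = -13971 + 29369 = 15398$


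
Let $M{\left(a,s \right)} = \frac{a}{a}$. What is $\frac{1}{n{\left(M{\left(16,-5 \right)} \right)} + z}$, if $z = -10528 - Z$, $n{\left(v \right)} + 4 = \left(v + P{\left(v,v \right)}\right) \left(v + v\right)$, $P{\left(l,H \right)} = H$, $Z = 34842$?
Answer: $- \frac{1}{45370} \approx -2.2041 \cdot 10^{-5}$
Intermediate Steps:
$M{\left(a,s \right)} = 1$
$n{\left(v \right)} = -4 + 4 v^{2}$ ($n{\left(v \right)} = -4 + \left(v + v\right) \left(v + v\right) = -4 + 2 v 2 v = -4 + 4 v^{2}$)
$z = -45370$ ($z = -10528 - 34842 = -45370$)
$\frac{1}{n{\left(M{\left(16,-5 \right)} \right)} + z} = \frac{1}{\left(-4 + 4 \cdot 1^{2}\right) - 45370} = \frac{1}{\left(-4 + 4 \cdot 1\right) - 45370} = \frac{1}{\left(-4 + 4\right) - 45370} = \frac{1}{0 - 45370} = \frac{1}{-45370} = - \frac{1}{45370}$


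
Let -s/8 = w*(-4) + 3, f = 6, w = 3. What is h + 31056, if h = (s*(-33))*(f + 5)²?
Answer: -256440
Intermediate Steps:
s = 72 (s = -8*(3*(-4) + 3) = -8*(-12 + 3) = -8*(-9) = 72)
h = -287496 (h = (72*(-33))*(6 + 5)² = -2376*11² = -2376*121 = -287496)
h + 31056 = -287496 + 31056 = -256440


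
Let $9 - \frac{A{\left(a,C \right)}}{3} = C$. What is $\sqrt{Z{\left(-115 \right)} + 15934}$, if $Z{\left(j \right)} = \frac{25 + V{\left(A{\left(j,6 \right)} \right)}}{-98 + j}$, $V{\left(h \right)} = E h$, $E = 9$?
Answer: $\frac{2 \sqrt{180721767}}{213} \approx 126.23$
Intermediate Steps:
$A{\left(a,C \right)} = 27 - 3 C$
$V{\left(h \right)} = 9 h$
$Z{\left(j \right)} = \frac{106}{-98 + j}$ ($Z{\left(j \right)} = \frac{25 + 9 \left(27 - 18\right)}{-98 + j} = \frac{25 + 9 \cdot 9}{-98 + j} = \frac{25 + 81}{-98 + j} = \frac{106}{-98 + j}$)
$\sqrt{Z{\left(-115 \right)} + 15934} = \sqrt{\frac{106}{-98 - 115} + 15934} = \sqrt{\frac{106}{-213} + 15934} = \sqrt{106 \left(- \frac{1}{213}\right) + 15934} = \sqrt{- \frac{106}{213} + 15934} = \sqrt{\frac{3393836}{213}} = \frac{2 \sqrt{180721767}}{213}$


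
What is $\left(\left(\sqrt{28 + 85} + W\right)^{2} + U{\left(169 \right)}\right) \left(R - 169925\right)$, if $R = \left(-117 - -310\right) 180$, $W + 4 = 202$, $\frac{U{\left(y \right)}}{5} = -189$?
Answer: $-5187318820 - 53533260 \sqrt{113} \approx -5.7564 \cdot 10^{9}$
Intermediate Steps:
$U{\left(y \right)} = -945$ ($U{\left(y \right)} = 5 \left(-189\right) = -945$)
$W = 198$ ($W = -4 + 202 = 198$)
$R = 34740$ ($R = \left(-117 + 310\right) 180 = 193 \cdot 180 = 34740$)
$\left(\left(\sqrt{28 + 85} + W\right)^{2} + U{\left(169 \right)}\right) \left(R - 169925\right) = \left(\left(\sqrt{28 + 85} + 198\right)^{2} - 945\right) \left(34740 - 169925\right) = \left(\left(\sqrt{113} + 198\right)^{2} - 945\right) \left(-135185\right) = \left(\left(198 + \sqrt{113}\right)^{2} - 945\right) \left(-135185\right) = \left(-945 + \left(198 + \sqrt{113}\right)^{2}\right) \left(-135185\right) = 127749825 - 135185 \left(198 + \sqrt{113}\right)^{2}$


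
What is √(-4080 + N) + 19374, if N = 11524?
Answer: 19374 + 2*√1861 ≈ 19460.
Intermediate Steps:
√(-4080 + N) + 19374 = √(-4080 + 11524) + 19374 = √7444 + 19374 = 2*√1861 + 19374 = 19374 + 2*√1861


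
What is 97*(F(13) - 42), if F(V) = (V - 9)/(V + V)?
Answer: -52768/13 ≈ -4059.1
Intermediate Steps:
F(V) = (-9 + V)/(2*V) (F(V) = (-9 + V)/((2*V)) = (-9 + V)*(1/(2*V)) = (-9 + V)/(2*V))
97*(F(13) - 42) = 97*((½)*(-9 + 13)/13 - 42) = 97*((½)*(1/13)*4 - 42) = 97*(2/13 - 42) = 97*(-544/13) = -52768/13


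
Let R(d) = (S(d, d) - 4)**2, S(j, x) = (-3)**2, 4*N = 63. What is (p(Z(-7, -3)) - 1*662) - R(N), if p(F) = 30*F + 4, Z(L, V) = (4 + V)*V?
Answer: -773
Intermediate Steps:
N = 63/4 (N = (1/4)*63 = 63/4 ≈ 15.750)
S(j, x) = 9
R(d) = 25 (R(d) = (9 - 4)**2 = 5**2 = 25)
Z(L, V) = V*(4 + V)
p(F) = 4 + 30*F
(p(Z(-7, -3)) - 1*662) - R(N) = ((4 + 30*(-3*(4 - 3))) - 1*662) - 1*25 = ((4 + 30*(-3*1)) - 662) - 25 = ((4 + 30*(-3)) - 662) - 25 = ((4 - 90) - 662) - 25 = (-86 - 662) - 25 = -748 - 25 = -773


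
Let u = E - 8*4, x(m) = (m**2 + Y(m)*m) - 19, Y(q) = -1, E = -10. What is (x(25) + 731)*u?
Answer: -55104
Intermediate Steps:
x(m) = -19 + m**2 - m (x(m) = (m**2 - m) - 19 = -19 + m**2 - m)
u = -42 (u = -10 - 8*4 = -10 - 32 = -42)
(x(25) + 731)*u = ((-19 + 25**2 - 1*25) + 731)*(-42) = ((-19 + 625 - 25) + 731)*(-42) = (581 + 731)*(-42) = 1312*(-42) = -55104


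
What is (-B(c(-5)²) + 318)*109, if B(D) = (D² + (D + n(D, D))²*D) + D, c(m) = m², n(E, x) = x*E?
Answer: -10428340862924088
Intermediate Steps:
n(E, x) = E*x
B(D) = D + D² + D*(D + D²)² (B(D) = (D² + (D + D*D)²*D) + D = (D² + (D + D²)²*D) + D = (D² + D*(D + D²)²) + D = D + D² + D*(D + D²)²)
(-B(c(-5)²) + 318)*109 = (-((-5)²)²*(1 + ((-5)²)² + (((-5)²)²)²*(1 + ((-5)²)²)²) + 318)*109 = (-25²*(1 + 25² + (25²)²*(1 + 25²)²) + 318)*109 = (-625*(1 + 625 + 625²*(1 + 625)²) + 318)*109 = (-625*(1 + 625 + 390625*626²) + 318)*109 = (-625*(1 + 625 + 390625*391876) + 318)*109 = (-625*(1 + 625 + 153076562500) + 318)*109 = (-625*153076563126 + 318)*109 = (-1*95672851953750 + 318)*109 = (-95672851953750 + 318)*109 = -95672851953432*109 = -10428340862924088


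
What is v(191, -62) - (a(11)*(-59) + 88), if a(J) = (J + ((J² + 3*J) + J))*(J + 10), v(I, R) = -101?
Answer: 217875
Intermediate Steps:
a(J) = (10 + J)*(J² + 5*J) (a(J) = (J + (J² + 4*J))*(10 + J) = (J² + 5*J)*(10 + J) = (10 + J)*(J² + 5*J))
v(191, -62) - (a(11)*(-59) + 88) = -101 - ((11*(50 + 11² + 15*11))*(-59) + 88) = -101 - ((11*(50 + 121 + 165))*(-59) + 88) = -101 - ((11*336)*(-59) + 88) = -101 - (3696*(-59) + 88) = -101 - (-218064 + 88) = -101 - 1*(-217976) = -101 + 217976 = 217875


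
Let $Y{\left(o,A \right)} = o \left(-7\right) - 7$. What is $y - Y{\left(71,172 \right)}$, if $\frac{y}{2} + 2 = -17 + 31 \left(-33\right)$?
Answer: $-1580$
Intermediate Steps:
$y = -2084$ ($y = -4 + 2 \left(-17 + 31 \left(-33\right)\right) = -4 + 2 \left(-17 - 1023\right) = -4 + 2 \left(-1040\right) = -4 - 2080 = -2084$)
$Y{\left(o,A \right)} = -7 - 7 o$ ($Y{\left(o,A \right)} = - 7 o - 7 = -7 - 7 o$)
$y - Y{\left(71,172 \right)} = -2084 - \left(-7 - 497\right) = -2084 - -504 = -2084 + 504 = -1580$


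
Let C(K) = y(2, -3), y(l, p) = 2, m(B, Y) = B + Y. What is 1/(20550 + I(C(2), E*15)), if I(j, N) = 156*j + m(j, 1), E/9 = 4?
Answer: 1/20865 ≈ 4.7927e-5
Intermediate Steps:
E = 36 (E = 9*4 = 36)
C(K) = 2
I(j, N) = 1 + 157*j (I(j, N) = 156*j + (j + 1) = 156*j + (1 + j) = 1 + 157*j)
1/(20550 + I(C(2), E*15)) = 1/(20550 + (1 + 157*2)) = 1/(20550 + (1 + 314)) = 1/(20550 + 315) = 1/20865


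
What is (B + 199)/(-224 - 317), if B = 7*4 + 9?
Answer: -236/541 ≈ -0.43623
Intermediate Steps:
B = 37 (B = 28 + 9 = 37)
(B + 199)/(-224 - 317) = (37 + 199)/(-224 - 317) = 236/(-541) = 236*(-1/541) = -236/541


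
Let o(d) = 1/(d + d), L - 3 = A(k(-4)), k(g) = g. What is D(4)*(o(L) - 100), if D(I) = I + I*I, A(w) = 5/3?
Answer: -13985/7 ≈ -1997.9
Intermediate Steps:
A(w) = 5/3 (A(w) = 5*(⅓) = 5/3)
L = 14/3 (L = 3 + 5/3 = 14/3 ≈ 4.6667)
D(I) = I + I²
o(d) = 1/(2*d)
D(4)*(o(L) - 100) = (4*(1 + 4))*(1/(2*(14/3)) - 100) = (4*5)*((½)*(3/14) - 100) = 20*(3/28 - 100) = 20*(-2797/28) = -13985/7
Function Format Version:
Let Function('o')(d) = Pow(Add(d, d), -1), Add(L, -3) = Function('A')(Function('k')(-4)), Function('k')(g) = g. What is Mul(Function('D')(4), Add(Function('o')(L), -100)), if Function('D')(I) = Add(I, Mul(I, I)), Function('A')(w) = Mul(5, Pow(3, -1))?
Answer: Rational(-13985, 7) ≈ -1997.9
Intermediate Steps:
Function('A')(w) = Rational(5, 3) (Function('A')(w) = Mul(5, Rational(1, 3)) = Rational(5, 3))
L = Rational(14, 3) (L = Add(3, Rational(5, 3)) = Rational(14, 3) ≈ 4.6667)
Function('D')(I) = Add(I, Pow(I, 2))
Function('o')(d) = Mul(Rational(1, 2), Pow(d, -1)) (Function('o')(d) = Pow(Mul(2, d), -1) = Mul(Rational(1, 2), Pow(d, -1)))
Mul(Function('D')(4), Add(Function('o')(L), -100)) = Mul(Mul(4, Add(1, 4)), Add(Mul(Rational(1, 2), Pow(Rational(14, 3), -1)), -100)) = Mul(Mul(4, 5), Add(Mul(Rational(1, 2), Rational(3, 14)), -100)) = Mul(20, Add(Rational(3, 28), -100)) = Mul(20, Rational(-2797, 28)) = Rational(-13985, 7)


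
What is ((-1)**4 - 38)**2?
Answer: 1369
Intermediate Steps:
((-1)**4 - 38)**2 = (1 - 38)**2 = (-37)**2 = 1369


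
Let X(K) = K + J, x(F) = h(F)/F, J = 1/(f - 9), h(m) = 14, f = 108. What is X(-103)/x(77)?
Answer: -5098/9 ≈ -566.44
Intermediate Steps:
J = 1/99 (J = 1/(108 - 9) = 1/99 ≈ 0.010101)
x(F) = 14/F
X(K) = 1/99 + K (X(K) = K + 1/99 = 1/99 + K)
X(-103)/x(77) = (1/99 - 103)/((14/77)) = -10196/(99*(14*(1/77))) = -10196/(99*2/11) = -10196/99*11/2 = -5098/9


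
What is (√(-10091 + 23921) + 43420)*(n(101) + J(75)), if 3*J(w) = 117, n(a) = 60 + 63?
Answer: 7034040 + 162*√13830 ≈ 7.0531e+6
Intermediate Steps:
n(a) = 123
J(w) = 39 (J(w) = (⅓)*117 = 39)
(√(-10091 + 23921) + 43420)*(n(101) + J(75)) = (√(-10091 + 23921) + 43420)*(123 + 39) = (√13830 + 43420)*162 = (43420 + √13830)*162 = 7034040 + 162*√13830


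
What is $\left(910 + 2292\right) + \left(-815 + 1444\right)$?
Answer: $3831$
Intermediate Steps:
$\left(910 + 2292\right) + \left(-815 + 1444\right) = 3202 + 629 = 3831$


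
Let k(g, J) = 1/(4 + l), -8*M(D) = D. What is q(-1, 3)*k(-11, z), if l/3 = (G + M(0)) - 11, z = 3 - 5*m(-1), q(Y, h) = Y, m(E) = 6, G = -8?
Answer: 1/53 ≈ 0.018868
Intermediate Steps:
M(D) = -D/8
z = -27 (z = 3 - 5*6 = 3 - 30 = -27)
l = -57 (l = 3*((-8 - 1/8*0) - 11) = 3*((-8 + 0) - 11) = 3*(-8 - 11) = 3*(-19) = -57)
k(g, J) = -1/53 (k(g, J) = 1/(4 - 57) = 1/(-53) = -1/53)
q(-1, 3)*k(-11, z) = -1*(-1/53) = 1/53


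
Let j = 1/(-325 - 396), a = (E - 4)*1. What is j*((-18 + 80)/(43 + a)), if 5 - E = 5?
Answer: -62/28119 ≈ -0.0022049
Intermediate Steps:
E = 0 (E = 5 - 1*5 = 5 - 5 = 0)
a = -4 (a = (0 - 4)*1 = -4*1 = -4)
j = -1/721 (j = 1/(-721) = -1/721 ≈ -0.0013870)
j*((-18 + 80)/(43 + a)) = -(-18 + 80)/(721*(43 - 4)) = -62/(721*39) = -1/721*62/39 = -62/28119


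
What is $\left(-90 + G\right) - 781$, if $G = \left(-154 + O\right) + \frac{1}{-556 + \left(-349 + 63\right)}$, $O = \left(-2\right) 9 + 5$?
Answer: $- \frac{873997}{842} \approx -1038.0$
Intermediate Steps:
$O = -13$ ($O = -18 + 5 = -13$)
$G = - \frac{140615}{842}$ ($G = \left(-154 - 13\right) + \frac{1}{-556 + \left(-349 + 63\right)} = -167 + \frac{1}{-556 - 286} = -167 + \frac{1}{-842} = -167 - \frac{1}{842} = - \frac{140615}{842} \approx -167.0$)
$\left(-90 + G\right) - 781 = \left(-90 - \frac{140615}{842}\right) - 781 = - \frac{216395}{842} - 781 = - \frac{873997}{842}$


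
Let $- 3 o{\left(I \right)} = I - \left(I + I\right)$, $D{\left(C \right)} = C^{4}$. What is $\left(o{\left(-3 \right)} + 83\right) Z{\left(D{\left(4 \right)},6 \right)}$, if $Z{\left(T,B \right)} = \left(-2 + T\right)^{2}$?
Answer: $5290312$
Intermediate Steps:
$o{\left(I \right)} = \frac{I}{3}$ ($o{\left(I \right)} = - \frac{I - \left(I + I\right)}{3} = - \frac{I - 2 I}{3} = - \frac{\left(-1\right) I}{3} = \frac{I}{3}$)
$\left(o{\left(-3 \right)} + 83\right) Z{\left(D{\left(4 \right)},6 \right)} = \left(\frac{1}{3} \left(-3\right) + 83\right) \left(-2 + 4^{4}\right)^{2} = \left(-1 + 83\right) \left(-2 + 256\right)^{2} = 82 \cdot 254^{2} = 82 \cdot 64516 = 5290312$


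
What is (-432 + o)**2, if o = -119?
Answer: 303601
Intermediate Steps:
(-432 + o)**2 = (-432 - 119)**2 = (-551)**2 = 303601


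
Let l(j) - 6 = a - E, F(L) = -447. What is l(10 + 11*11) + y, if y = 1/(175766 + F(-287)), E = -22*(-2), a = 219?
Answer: 31732740/175319 ≈ 181.00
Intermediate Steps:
E = 44
l(j) = 181 (l(j) = 6 + (219 - 1*44) = 6 + (219 - 44) = 6 + 175 = 181)
y = 1/175319 (y = 1/(175766 - 447) = 1/175319 ≈ 5.7039e-6)
l(10 + 11*11) + y = 181 + 1/175319 = 31732740/175319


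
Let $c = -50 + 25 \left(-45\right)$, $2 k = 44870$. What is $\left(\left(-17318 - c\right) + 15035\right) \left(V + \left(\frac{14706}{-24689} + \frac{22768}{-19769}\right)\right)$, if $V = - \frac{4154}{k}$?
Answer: $\frac{3349481300947456}{1564286275405} \approx 2141.2$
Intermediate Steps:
$k = 22435$ ($k = \frac{1}{2} \cdot 44870 = 22435$)
$c = -1175$ ($c = -50 - 1125 = -1175$)
$V = - \frac{4154}{22435} \approx -0.18516$
$\left(\left(-17318 - c\right) + 15035\right) \left(V + \left(\frac{14706}{-24689} + \frac{22768}{-19769}\right)\right) = \left(\left(-17318 - -1175\right) + 15035\right) \left(- \frac{4154}{22435} + \left(\frac{14706}{-24689} + \frac{22768}{-19769}\right)\right) = \left(\left(-17318 + 1175\right) + 15035\right) \left(- \frac{4154}{22435} + \left(14706 \left(- \frac{1}{24689}\right) + 22768 \left(- \frac{1}{19769}\right)\right)\right) = \left(-16143 + 15035\right) \left(- \frac{4154}{22435} - \frac{852842066}{488076841}\right) = - 1108 \left(- \frac{4154}{22435} - \frac{852842066}{488076841}\right) = \left(-1108\right) \left(- \frac{3022997564032}{1564286275405}\right) = \frac{3349481300947456}{1564286275405}$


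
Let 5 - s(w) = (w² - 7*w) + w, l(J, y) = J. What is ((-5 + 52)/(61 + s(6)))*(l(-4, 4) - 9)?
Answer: -611/66 ≈ -9.2576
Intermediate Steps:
s(w) = 5 - w² + 6*w (s(w) = 5 - ((w² - 7*w) + w) = 5 - (w² - 6*w) = 5 + (-w² + 6*w) = 5 - w² + 6*w)
((-5 + 52)/(61 + s(6)))*(l(-4, 4) - 9) = ((-5 + 52)/(61 + (5 - 1*6² + 6*6)))*(-4 - 9) = (47/(61 + (5 - 1*36 + 36)))*(-13) = (47/(61 + (5 - 36 + 36)))*(-13) = (47/(61 + 5))*(-13) = (47/66)*(-13) = -611/66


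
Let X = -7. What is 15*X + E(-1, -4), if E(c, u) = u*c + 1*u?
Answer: -105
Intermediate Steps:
E(c, u) = u + c*u (E(c, u) = c*u + u = u + c*u)
15*X + E(-1, -4) = 15*(-7) - 4*(1 - 1) = -105 - 4*0 = -105 + 0 = -105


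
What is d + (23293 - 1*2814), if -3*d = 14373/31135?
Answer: 637608874/31135 ≈ 20479.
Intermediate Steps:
d = -4791/31135 ≈ -0.15388
d + (23293 - 1*2814) = -4791/31135 + (23293 - 1*2814) = -4791/31135 + (23293 - 2814) = -4791/31135 + 20479 = 637608874/31135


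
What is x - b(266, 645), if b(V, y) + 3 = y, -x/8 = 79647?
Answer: -637818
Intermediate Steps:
x = -637176 (x = -8*79647 = -637176)
b(V, y) = -3 + y
x - b(266, 645) = -637176 - (-3 + 645) = -637176 - 1*642 = -637176 - 642 = -637818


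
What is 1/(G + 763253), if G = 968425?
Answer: 1/1731678 ≈ 5.7747e-7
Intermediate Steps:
1/(G + 763253) = 1/(968425 + 763253) = 1/1731678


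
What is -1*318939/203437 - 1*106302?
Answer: -21626078913/203437 ≈ -1.0630e+5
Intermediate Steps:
-1*318939/203437 - 1*106302 = -318939*1/203437 - 106302 = -318939/203437 - 106302 = -21626078913/203437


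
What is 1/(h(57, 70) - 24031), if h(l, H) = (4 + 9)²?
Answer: -1/23862 ≈ -4.1908e-5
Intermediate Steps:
h(l, H) = 169 (h(l, H) = 13² = 169)
1/(h(57, 70) - 24031) = 1/(169 - 24031) = 1/(-23862) = -1/23862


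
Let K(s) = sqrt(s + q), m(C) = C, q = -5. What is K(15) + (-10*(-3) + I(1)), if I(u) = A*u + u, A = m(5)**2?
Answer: 56 + sqrt(10) ≈ 59.162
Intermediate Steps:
K(s) = sqrt(-5 + s) (K(s) = sqrt(s - 5) = sqrt(-5 + s))
A = 25 (A = 5**2 = 25)
I(u) = 26*u (I(u) = 25*u + u = 26*u)
K(15) + (-10*(-3) + I(1)) = sqrt(-5 + 15) + (-10*(-3) + 26*1) = sqrt(10) + (30 + 26) = sqrt(10) + 56 = 56 + sqrt(10)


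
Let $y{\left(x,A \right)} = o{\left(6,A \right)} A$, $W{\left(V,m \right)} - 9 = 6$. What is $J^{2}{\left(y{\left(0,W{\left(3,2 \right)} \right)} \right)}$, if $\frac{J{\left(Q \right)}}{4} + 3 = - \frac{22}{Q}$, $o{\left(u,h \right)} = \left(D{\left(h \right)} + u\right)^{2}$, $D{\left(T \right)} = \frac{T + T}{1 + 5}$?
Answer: $\frac{3952144}{27225} \approx 145.17$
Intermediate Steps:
$D{\left(T \right)} = \frac{T}{3}$ ($D{\left(T \right)} = \frac{2 T}{6} = 2 T \frac{1}{6} = \frac{T}{3}$)
$W{\left(V,m \right)} = 15$ ($W{\left(V,m \right)} = 9 + 6 = 15$)
$o{\left(u,h \right)} = \left(u + \frac{h}{3}\right)^{2}$ ($o{\left(u,h \right)} = \left(\frac{h}{3} + u\right)^{2} = \left(u + \frac{h}{3}\right)^{2}$)
$y{\left(x,A \right)} = \frac{A \left(18 + A\right)^{2}}{9}$ ($y{\left(x,A \right)} = \frac{\left(A + 3 \cdot 6\right)^{2}}{9} A = \frac{\left(A + 18\right)^{2}}{9} A = \frac{\left(18 + A\right)^{2}}{9} A = \frac{A \left(18 + A\right)^{2}}{9}$)
$J{\left(Q \right)} = -12 - \frac{88}{Q}$ ($J{\left(Q \right)} = -12 + 4 \left(- \frac{22}{Q}\right) = -12 - \frac{88}{Q}$)
$J^{2}{\left(y{\left(0,W{\left(3,2 \right)} \right)} \right)} = \left(-12 - \frac{88}{\frac{1}{9} \cdot 15 \left(18 + 15\right)^{2}}\right)^{2} = \left(-12 - \frac{88}{\frac{1}{9} \cdot 15 \cdot 33^{2}}\right)^{2} = \left(-12 - \frac{88}{\frac{1}{9} \cdot 15 \cdot 1089}\right)^{2} = \left(-12 - \frac{88}{1815}\right)^{2} = \left(-12 - \frac{8}{165}\right)^{2} = \left(- \frac{1988}{165}\right)^{2} = \frac{3952144}{27225}$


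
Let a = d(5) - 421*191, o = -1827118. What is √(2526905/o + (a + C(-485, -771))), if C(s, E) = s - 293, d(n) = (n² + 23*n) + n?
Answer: I*√270558679861634446/1827118 ≈ 284.68*I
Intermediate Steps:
d(n) = n² + 24*n
C(s, E) = -293 + s
a = -80266 (a = 5*(24 + 5) - 421*191 = 5*29 - 80411 = 145 - 80411 = -80266)
√(2526905/o + (a + C(-485, -771))) = √(2526905/(-1827118) + (-80266 + (-293 - 485))) = √(2526905*(-1/1827118) + (-80266 - 778)) = √(-2526905/1827118 - 81044) = √(-148079478097/1827118) = I*√270558679861634446/1827118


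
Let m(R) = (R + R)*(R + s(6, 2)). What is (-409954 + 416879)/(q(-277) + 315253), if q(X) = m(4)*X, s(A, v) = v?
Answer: 6925/301957 ≈ 0.022934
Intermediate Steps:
m(R) = 2*R*(2 + R) (m(R) = (R + R)*(R + 2) = (2*R)*(2 + R) = 2*R*(2 + R))
q(X) = 48*X (q(X) = (2*4*(2 + 4))*X = (2*4*6)*X = 48*X)
(-409954 + 416879)/(q(-277) + 315253) = (-409954 + 416879)/(48*(-277) + 315253) = 6925/(-13296 + 315253) = 6925/301957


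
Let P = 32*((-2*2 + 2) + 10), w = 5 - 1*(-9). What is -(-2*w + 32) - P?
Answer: -260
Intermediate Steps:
w = 14 (w = 5 + 9 = 14)
P = 256 (P = 32*((-4 + 2) + 10) = 32*(-2 + 10) = 32*8 = 256)
-(-2*w + 32) - P = -(-2*14 + 32) - 1*256 = -(-28 + 32) - 256 = -1*4 - 256 = -4 - 256 = -260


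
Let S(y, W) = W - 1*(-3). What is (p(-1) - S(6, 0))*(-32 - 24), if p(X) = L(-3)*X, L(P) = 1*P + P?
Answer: -168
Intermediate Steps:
S(y, W) = 3 + W (S(y, W) = W + 3 = 3 + W)
L(P) = 2*P (L(P) = P + P = 2*P)
p(X) = -6*X (p(X) = (2*(-3))*X = -6*X)
(p(-1) - S(6, 0))*(-32 - 24) = (-6*(-1) - (3 + 0))*(-32 - 24) = (6 - 1*3)*(-56) = (6 - 3)*(-56) = 3*(-56) = -168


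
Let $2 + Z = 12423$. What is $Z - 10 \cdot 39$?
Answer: $12031$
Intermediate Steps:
$Z = 12421$ ($Z = -2 + 12423 = 12421$)
$Z - 10 \cdot 39 = 12421 - 10 \cdot 39 = 12421 - 390 = 12031$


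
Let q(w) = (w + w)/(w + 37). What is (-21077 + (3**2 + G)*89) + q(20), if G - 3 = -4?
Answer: -1160765/57 ≈ -20364.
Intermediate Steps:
G = -1 (G = 3 - 4 = -1)
q(w) = 2*w/(37 + w) (q(w) = (2*w)/(37 + w) = 2*w/(37 + w))
(-21077 + (3**2 + G)*89) + q(20) = (-21077 + (3**2 - 1)*89) + 2*20/(37 + 20) = (-21077 + (9 - 1)*89) + 2*20/57 = (-21077 + 8*89) + 2*20*(1/57) = (-21077 + 712) + 40/57 = -20365 + 40/57 = -1160765/57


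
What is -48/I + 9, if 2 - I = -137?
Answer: 1203/139 ≈ 8.6547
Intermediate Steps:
I = 139 (I = 2 - 1*(-137) = 2 + 137 = 139)
-48/I + 9 = -48/139 + 9 = 1203/139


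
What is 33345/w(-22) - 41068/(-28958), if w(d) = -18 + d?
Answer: -96396179/115832 ≈ -832.21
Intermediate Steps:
33345/w(-22) - 41068/(-28958) = 33345/(-18 - 22) - 41068/(-28958) = 33345/(-40) - 41068*(-1/28958) = 33345*(-1/40) + 20534/14479 = -6669/8 + 20534/14479 = -96396179/115832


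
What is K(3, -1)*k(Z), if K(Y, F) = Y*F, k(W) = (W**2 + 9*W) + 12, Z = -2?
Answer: 6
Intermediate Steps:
k(W) = 12 + W**2 + 9*W
K(Y, F) = F*Y
K(3, -1)*k(Z) = (-1*3)*(12 + (-2)**2 + 9*(-2)) = -3*(12 + 4 - 18) = -3*(-2) = 6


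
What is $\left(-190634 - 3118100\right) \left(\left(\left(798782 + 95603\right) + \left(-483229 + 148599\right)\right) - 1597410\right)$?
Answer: $3433324378770$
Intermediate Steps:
$\left(-190634 - 3118100\right) \left(\left(\left(798782 + 95603\right) + \left(-483229 + 148599\right)\right) - 1597410\right) = - 3308734 \left(\left(894385 - 334630\right) - 1597410\right) = - 3308734 \left(559755 - 1597410\right) = \left(-3308734\right) \left(-1037655\right) = 3433324378770$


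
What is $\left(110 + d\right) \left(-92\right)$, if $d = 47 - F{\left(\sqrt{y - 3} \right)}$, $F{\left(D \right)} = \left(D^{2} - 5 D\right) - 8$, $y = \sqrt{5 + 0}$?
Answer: $-15456 + 92 \sqrt{5} - 460 i \sqrt{3 - \sqrt{5}} \approx -15250.0 - 402.05 i$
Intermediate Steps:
$y = \sqrt{5} \approx 2.2361$
$F{\left(D \right)} = -8 + D^{2} - 5 D$
$d = 58 - \sqrt{5} + 5 \sqrt{-3 + \sqrt{5}}$ ($d = 47 - \left(-8 + \left(\sqrt{\sqrt{5} - 3}\right)^{2} - 5 \sqrt{\sqrt{5} - 3}\right) = 47 - \left(-8 + \left(\sqrt{-3 + \sqrt{5}}\right)^{2} - 5 \sqrt{-3 + \sqrt{5}}\right) = 47 - \left(-8 - \left(3 - \sqrt{5}\right) - 5 \sqrt{-3 + \sqrt{5}}\right) = 47 - \left(-11 + \sqrt{5} - 5 \sqrt{-3 + \sqrt{5}}\right) = 47 + \left(11 - \sqrt{5} + 5 \sqrt{-3 + \sqrt{5}}\right) = 58 - \sqrt{5} + 5 \sqrt{-3 + \sqrt{5}} \approx 55.764 + 4.3702 i$)
$\left(110 + d\right) \left(-92\right) = \left(110 + \left(58 - \sqrt{5} + 5 \sqrt{-3 + \sqrt{5}}\right)\right) \left(-92\right) = \left(168 - \sqrt{5} + 5 \sqrt{-3 + \sqrt{5}}\right) \left(-92\right) = -15456 - 460 \sqrt{-3 + \sqrt{5}} + 92 \sqrt{5}$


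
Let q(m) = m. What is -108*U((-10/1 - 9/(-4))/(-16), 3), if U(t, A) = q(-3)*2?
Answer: 648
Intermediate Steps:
U(t, A) = -6 (U(t, A) = -3*2 = -6)
-108*U((-10/1 - 9/(-4))/(-16), 3) = -108*(-6) = 648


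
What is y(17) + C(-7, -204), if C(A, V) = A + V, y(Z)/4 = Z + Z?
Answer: -75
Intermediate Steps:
y(Z) = 8*Z (y(Z) = 4*(Z + Z) = 4*(2*Z) = 8*Z)
y(17) + C(-7, -204) = 8*17 + (-7 - 204) = 136 - 211 = -75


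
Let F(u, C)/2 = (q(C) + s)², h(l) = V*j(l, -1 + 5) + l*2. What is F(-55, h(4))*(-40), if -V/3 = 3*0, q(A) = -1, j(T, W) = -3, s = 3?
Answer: -320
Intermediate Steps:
V = 0 (V = -9*0 = -3*0 = 0)
h(l) = 2*l (h(l) = 0*(-3) + l*2 = 0 + 2*l = 2*l)
F(u, C) = 8 (F(u, C) = 2*(-1 + 3)² = 2*2² = 2*4 = 8)
F(-55, h(4))*(-40) = 8*(-40) = -320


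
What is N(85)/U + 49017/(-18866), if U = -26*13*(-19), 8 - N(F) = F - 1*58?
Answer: -4146653/1594177 ≈ -2.6011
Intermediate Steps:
N(F) = 66 - F (N(F) = 8 - (F - 1*58) = 8 - (F - 58) = 8 - (-58 + F) = 8 + (58 - F) = 66 - F)
U = 6422 (U = -338*(-19) = 6422)
N(85)/U + 49017/(-18866) = (66 - 1*85)/6422 + 49017/(-18866) = (66 - 85)*(1/6422) + 49017*(-1/18866) = -19*1/6422 - 49017/18866 = -1/338 - 49017/18866 = -4146653/1594177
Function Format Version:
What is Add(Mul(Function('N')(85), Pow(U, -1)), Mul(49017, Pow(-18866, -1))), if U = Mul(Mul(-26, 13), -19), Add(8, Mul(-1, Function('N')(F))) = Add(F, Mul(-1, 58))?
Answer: Rational(-4146653, 1594177) ≈ -2.6011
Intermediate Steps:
Function('N')(F) = Add(66, Mul(-1, F)) (Function('N')(F) = Add(8, Mul(-1, Add(F, Mul(-1, 58)))) = Add(8, Mul(-1, Add(F, -58))) = Add(8, Mul(-1, Add(-58, F))) = Add(8, Add(58, Mul(-1, F))) = Add(66, Mul(-1, F)))
U = 6422 (U = Mul(-338, -19) = 6422)
Add(Mul(Function('N')(85), Pow(U, -1)), Mul(49017, Pow(-18866, -1))) = Add(Mul(Add(66, Mul(-1, 85)), Pow(6422, -1)), Mul(49017, Pow(-18866, -1))) = Add(Mul(Add(66, -85), Rational(1, 6422)), Mul(49017, Rational(-1, 18866))) = Add(Mul(-19, Rational(1, 6422)), Rational(-49017, 18866)) = Add(Rational(-1, 338), Rational(-49017, 18866)) = Rational(-4146653, 1594177)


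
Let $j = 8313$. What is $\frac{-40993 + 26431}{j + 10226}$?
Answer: $- \frac{14562}{18539} \approx -0.78548$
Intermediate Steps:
$\frac{-40993 + 26431}{j + 10226} = \frac{-40993 + 26431}{8313 + 10226} = - \frac{14562}{18539}$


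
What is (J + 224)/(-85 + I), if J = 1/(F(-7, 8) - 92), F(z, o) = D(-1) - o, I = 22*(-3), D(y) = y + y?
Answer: -22847/15402 ≈ -1.4834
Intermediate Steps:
D(y) = 2*y
I = -66
F(z, o) = -2 - o (F(z, o) = 2*(-1) - o = -2 - o)
J = -1/102 (J = 1/((-2 - 1*8) - 92) = 1/((-2 - 8) - 92) = 1/(-10 - 92) = 1/(-102) = -1/102 ≈ -0.0098039)
(J + 224)/(-85 + I) = (-1/102 + 224)/(-85 - 66) = (22847/102)/(-151) = (22847/102)*(-1/151) = -22847/15402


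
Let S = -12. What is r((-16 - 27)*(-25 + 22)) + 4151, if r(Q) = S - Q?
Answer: 4010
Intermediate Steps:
r(Q) = -12 - Q
r((-16 - 27)*(-25 + 22)) + 4151 = (-12 - (-16 - 27)*(-25 + 22)) + 4151 = (-12 - (-43)*(-3)) + 4151 = (-12 - 1*129) + 4151 = (-12 - 129) + 4151 = -141 + 4151 = 4010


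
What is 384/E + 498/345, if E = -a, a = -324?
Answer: 8162/3105 ≈ 2.6287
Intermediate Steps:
E = 324 (E = -1*(-324) = 324)
384/E + 498/345 = 384/324 + 498/345 = 384*(1/324) + 498*(1/345) = 32/27 + 166/115 = 8162/3105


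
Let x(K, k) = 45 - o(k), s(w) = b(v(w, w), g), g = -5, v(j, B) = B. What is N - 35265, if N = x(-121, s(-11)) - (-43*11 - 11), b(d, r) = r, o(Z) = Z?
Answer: -34731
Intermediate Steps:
s(w) = -5
x(K, k) = 45 - k
N = 534 (N = (45 - 1*(-5)) - (-43*11 - 11) = (45 + 5) - (-473 - 11) = 50 - 1*(-484) = 50 + 484 = 534)
N - 35265 = 534 - 35265 = -34731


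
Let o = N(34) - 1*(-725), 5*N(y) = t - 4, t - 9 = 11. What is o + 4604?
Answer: 26661/5 ≈ 5332.2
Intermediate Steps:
t = 20 (t = 9 + 11 = 20)
N(y) = 16/5 (N(y) = (20 - 4)/5 = (⅕)*16 = 16/5)
o = 3641/5 (o = 16/5 - 1*(-725) = 16/5 + 725 = 3641/5 ≈ 728.20)
o + 4604 = 3641/5 + 4604 = 26661/5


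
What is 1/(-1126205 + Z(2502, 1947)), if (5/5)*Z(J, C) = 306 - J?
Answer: -1/1128401 ≈ -8.8621e-7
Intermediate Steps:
Z(J, C) = 306 - J
1/(-1126205 + Z(2502, 1947)) = 1/(-1126205 + (306 - 1*2502)) = 1/(-1126205 + (306 - 2502)) = 1/(-1126205 - 2196) = 1/(-1128401) = -1/1128401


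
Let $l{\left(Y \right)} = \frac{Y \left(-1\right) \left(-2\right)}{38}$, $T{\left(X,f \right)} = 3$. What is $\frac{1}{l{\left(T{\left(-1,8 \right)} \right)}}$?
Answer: $\frac{19}{3} \approx 6.3333$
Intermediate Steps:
$l{\left(Y \right)} = \frac{Y}{19}$ ($l{\left(Y \right)} = - Y \left(-2\right) \frac{1}{38} = 2 Y \frac{1}{38} = \frac{Y}{19}$)
$\frac{1}{l{\left(T{\left(-1,8 \right)} \right)}} = \frac{1}{\frac{1}{19} \cdot 3} = \frac{1}{\frac{3}{19}} = \frac{19}{3}$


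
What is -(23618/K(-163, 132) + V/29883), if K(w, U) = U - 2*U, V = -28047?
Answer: 118246483/657426 ≈ 179.86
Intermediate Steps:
K(w, U) = -U
-(23618/K(-163, 132) + V/29883) = -(23618/((-1*132)) - 28047/29883) = -(23618/(-132) - 28047*1/29883) = -(23618*(-1/132) - 9349/9961) = -(-11809/66 - 9349/9961) = -1*(-118246483/657426) = 118246483/657426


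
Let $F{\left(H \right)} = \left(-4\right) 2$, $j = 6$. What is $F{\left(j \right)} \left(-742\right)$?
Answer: $5936$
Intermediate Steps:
$F{\left(H \right)} = -8$
$F{\left(j \right)} \left(-742\right) = \left(-8\right) \left(-742\right) = 5936$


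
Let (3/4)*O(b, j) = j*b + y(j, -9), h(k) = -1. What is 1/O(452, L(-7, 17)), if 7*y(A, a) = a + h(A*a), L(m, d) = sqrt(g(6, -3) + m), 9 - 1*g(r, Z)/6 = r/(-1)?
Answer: 105/1661808536 + 16611*sqrt(83)/830904268 ≈ 0.00018219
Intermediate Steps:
g(r, Z) = 54 + 6*r (g(r, Z) = 54 - 6*r/(-1) = 54 - 6*r*(-1) = 54 - (-6)*r = 54 + 6*r)
L(m, d) = sqrt(90 + m) (L(m, d) = sqrt((54 + 6*6) + m) = sqrt((54 + 36) + m) = sqrt(90 + m))
y(A, a) = -1/7 + a/7 (y(A, a) = (a - 1)/7 = (-1 + a)/7 = -1/7 + a/7)
O(b, j) = -40/21 + 4*b*j/3 (O(b, j) = 4*(j*b + (-1/7 + (1/7)*(-9)))/3 = 4*(b*j + (-1/7 - 9/7))/3 = 4*(b*j - 10/7)/3 = 4*(-10/7 + b*j)/3 = -40/21 + 4*b*j/3)
1/O(452, L(-7, 17)) = 1/(-40/21 + (4/3)*452*sqrt(90 - 7)) = 1/(-40/21 + (4/3)*452*sqrt(83)) = 1/(-40/21 + 1808*sqrt(83)/3)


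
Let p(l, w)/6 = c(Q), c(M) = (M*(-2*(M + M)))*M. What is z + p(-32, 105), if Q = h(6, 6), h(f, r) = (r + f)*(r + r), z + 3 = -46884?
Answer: -71710503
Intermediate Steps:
z = -46887 (z = -3 - 46884 = -46887)
h(f, r) = 2*r*(f + r) (h(f, r) = (f + r)*(2*r) = 2*r*(f + r))
Q = 144 (Q = 2*6*(6 + 6) = 2*6*12 = 144)
c(M) = -4*M**3 (c(M) = (M*(-4*M))*M = (-4*M**2)*M = -4*M**3)
p(l, w) = -71663616 (p(l, w) = 6*(-4*144**3) = 6*(-4*2985984) = 6*(-11943936) = -71663616)
z + p(-32, 105) = -46887 - 71663616 = -71710503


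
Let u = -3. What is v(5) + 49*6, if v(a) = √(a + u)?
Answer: 294 + √2 ≈ 295.41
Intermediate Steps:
v(a) = √(-3 + a) (v(a) = √(a - 3) = √(-3 + a))
v(5) + 49*6 = √(-3 + 5) + 49*6 = √2 + 294 = 294 + √2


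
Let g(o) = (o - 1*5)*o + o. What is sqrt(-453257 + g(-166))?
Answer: I*sqrt(425037) ≈ 651.95*I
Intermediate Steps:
g(o) = o + o*(-5 + o) (g(o) = (o - 5)*o + o = (-5 + o)*o + o = o*(-5 + o) + o = o + o*(-5 + o))
sqrt(-453257 + g(-166)) = sqrt(-453257 - 166*(-4 - 166)) = sqrt(-453257 - 166*(-170)) = sqrt(-453257 + 28220) = sqrt(-425037) = I*sqrt(425037)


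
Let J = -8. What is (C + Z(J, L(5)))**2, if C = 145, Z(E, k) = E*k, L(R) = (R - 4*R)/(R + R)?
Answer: 24649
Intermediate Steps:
L(R) = -3/2 (L(R) = (-3*R)/((2*R)) = (-3*R)*(1/(2*R)) = -3/2)
(C + Z(J, L(5)))**2 = (145 - 8*(-3/2))**2 = (145 + 12)**2 = 157**2 = 24649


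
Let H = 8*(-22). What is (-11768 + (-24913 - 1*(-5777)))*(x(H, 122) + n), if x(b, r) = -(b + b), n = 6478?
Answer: -211074320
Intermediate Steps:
H = -176
x(b, r) = -2*b
(-11768 + (-24913 - 1*(-5777)))*(x(H, 122) + n) = (-11768 + (-24913 - 1*(-5777)))*(-2*(-176) + 6478) = (-11768 + (-24913 + 5777))*(352 + 6478) = (-11768 - 19136)*6830 = -30904*6830 = -211074320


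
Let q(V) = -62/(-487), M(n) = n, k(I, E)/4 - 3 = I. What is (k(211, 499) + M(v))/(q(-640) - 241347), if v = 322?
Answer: -573686/117535927 ≈ -0.0048809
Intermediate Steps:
k(I, E) = 12 + 4*I
q(V) = 62/487 (q(V) = -62*(-1/487) = 62/487)
(k(211, 499) + M(v))/(q(-640) - 241347) = ((12 + 4*211) + 322)/(62/487 - 241347) = ((12 + 844) + 322)/(-117535927/487) = (856 + 322)*(-487/117535927) = 1178*(-487/117535927) = -573686/117535927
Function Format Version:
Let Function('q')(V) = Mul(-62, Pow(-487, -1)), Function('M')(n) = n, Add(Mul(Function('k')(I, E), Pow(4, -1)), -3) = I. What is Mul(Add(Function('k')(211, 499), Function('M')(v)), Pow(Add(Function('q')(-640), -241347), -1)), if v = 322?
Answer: Rational(-573686, 117535927) ≈ -0.0048809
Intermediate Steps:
Function('k')(I, E) = Add(12, Mul(4, I))
Function('q')(V) = Rational(62, 487) (Function('q')(V) = Mul(-62, Rational(-1, 487)) = Rational(62, 487))
Mul(Add(Function('k')(211, 499), Function('M')(v)), Pow(Add(Function('q')(-640), -241347), -1)) = Mul(Add(Add(12, Mul(4, 211)), 322), Pow(Add(Rational(62, 487), -241347), -1)) = Mul(Add(Add(12, 844), 322), Pow(Rational(-117535927, 487), -1)) = Mul(Add(856, 322), Rational(-487, 117535927)) = Mul(1178, Rational(-487, 117535927)) = Rational(-573686, 117535927)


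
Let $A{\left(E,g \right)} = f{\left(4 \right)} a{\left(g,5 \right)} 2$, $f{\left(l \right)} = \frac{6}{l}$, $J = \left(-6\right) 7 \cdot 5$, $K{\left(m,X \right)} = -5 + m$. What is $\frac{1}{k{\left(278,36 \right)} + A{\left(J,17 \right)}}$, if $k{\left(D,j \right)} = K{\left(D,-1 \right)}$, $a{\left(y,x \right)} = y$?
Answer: $\frac{1}{324} \approx 0.0030864$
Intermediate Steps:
$J = -210$ ($J = \left(-42\right) 5 = -210$)
$k{\left(D,j \right)} = -5 + D$
$A{\left(E,g \right)} = 3 g$ ($A{\left(E,g \right)} = \frac{6}{4} g 2 = 6 \cdot \frac{1}{4} g 2 = \frac{3 g}{2} \cdot 2 = 3 g$)
$\frac{1}{k{\left(278,36 \right)} + A{\left(J,17 \right)}} = \frac{1}{\left(-5 + 278\right) + 3 \cdot 17} = \frac{1}{273 + 51} = \frac{1}{324}$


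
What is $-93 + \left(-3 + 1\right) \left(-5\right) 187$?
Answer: $1777$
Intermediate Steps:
$-93 + \left(-3 + 1\right) \left(-5\right) 187 = -93 + \left(-2\right) \left(-5\right) 187 = -93 + 10 \cdot 187 = -93 + 1870 = 1777$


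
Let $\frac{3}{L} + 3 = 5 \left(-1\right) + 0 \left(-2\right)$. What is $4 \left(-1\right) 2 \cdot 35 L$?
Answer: $105$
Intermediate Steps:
$L = - \frac{3}{8}$ ($L = \frac{3}{-3 + \left(5 \left(-1\right) + 0 \left(-2\right)\right)} = \frac{3}{-3 + \left(-5 + 0\right)} = \frac{3}{-3 - 5} = \frac{3}{-8} = 3 \left(- \frac{1}{8}\right) = - \frac{3}{8} \approx -0.375$)
$4 \left(-1\right) 2 \cdot 35 L = 4 \left(-1\right) 2 \cdot 35 \left(- \frac{3}{8}\right) = \left(-4\right) 2 \cdot 35 \left(- \frac{3}{8}\right) = \left(-8\right) 35 \left(- \frac{3}{8}\right) = \left(-280\right) \left(- \frac{3}{8}\right) = 105$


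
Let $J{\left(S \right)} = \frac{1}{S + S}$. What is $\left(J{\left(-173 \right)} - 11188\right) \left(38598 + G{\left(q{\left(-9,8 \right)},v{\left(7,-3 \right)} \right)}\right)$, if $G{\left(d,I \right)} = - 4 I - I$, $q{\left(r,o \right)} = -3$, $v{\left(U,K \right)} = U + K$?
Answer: $- \frac{74668664161}{173} \approx -4.3161 \cdot 10^{8}$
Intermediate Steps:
$v{\left(U,K \right)} = K + U$
$G{\left(d,I \right)} = - 5 I$
$J{\left(S \right)} = \frac{1}{2 S}$
$\left(J{\left(-173 \right)} - 11188\right) \left(38598 + G{\left(q{\left(-9,8 \right)},v{\left(7,-3 \right)} \right)}\right) = \left(\frac{1}{2 \left(-173\right)} - 11188\right) \left(38598 - 5 \left(-3 + 7\right)\right) = \left(\frac{1}{2} \left(- \frac{1}{173}\right) - 11188\right) \left(38598 - 20\right) = \left(- \frac{1}{346} - 11188\right) \left(38598 - 20\right) = \left(- \frac{3871049}{346}\right) 38578 = - \frac{74668664161}{173}$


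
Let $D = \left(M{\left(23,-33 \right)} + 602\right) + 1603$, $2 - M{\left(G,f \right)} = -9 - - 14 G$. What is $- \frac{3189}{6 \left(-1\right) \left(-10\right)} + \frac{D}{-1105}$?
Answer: $- \frac{242499}{4420} \approx -54.864$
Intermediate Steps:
$M{\left(G,f \right)} = 11 - 14 G$ ($M{\left(G,f \right)} = 2 - \left(-9 - - 14 G\right) = 2 - \left(-9 + 14 G\right) = 11 - 14 G$)
$D = 1894$ ($D = \left(\left(11 - 322\right) + 602\right) + 1603 = \left(-311 + 602\right) + 1603 = 291 + 1603 = 1894$)
$- \frac{3189}{6 \left(-1\right) \left(-10\right)} + \frac{D}{-1105} = - \frac{3189}{6 \left(-1\right) \left(-10\right)} + \frac{1894}{-1105} = - \frac{3189}{\left(-6\right) \left(-10\right)} + 1894 \left(- \frac{1}{1105}\right) = - \frac{3189}{60} - \frac{1894}{1105} = \left(-3189\right) \frac{1}{60} - \frac{1894}{1105} = - \frac{1063}{20} - \frac{1894}{1105} = - \frac{242499}{4420}$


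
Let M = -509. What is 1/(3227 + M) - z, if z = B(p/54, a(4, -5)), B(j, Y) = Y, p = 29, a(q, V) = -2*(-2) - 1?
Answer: -8153/2718 ≈ -2.9996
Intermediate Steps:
a(q, V) = 3 (a(q, V) = 4 - 1 = 3)
z = 3
1/(3227 + M) - z = 1/(3227 - 509) - 1*3 = 1/2718 - 3 = -8153/2718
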